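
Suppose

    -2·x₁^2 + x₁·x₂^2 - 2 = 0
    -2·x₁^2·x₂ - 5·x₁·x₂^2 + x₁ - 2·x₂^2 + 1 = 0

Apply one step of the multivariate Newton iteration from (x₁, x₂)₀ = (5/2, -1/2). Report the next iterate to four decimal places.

(0.8689, 0.3115)

At (5/2, -1/2): F = (-13.8750, 6.1250).
Jacobian J = [[-4·x₁ + x₂^2, 2·x₁·x₂], [-4·x₁·x₂ - 5·x₂^2 + 1, -2·x₁^2 - 10·x₁·x₂ - 4·x₂]].
At the point, J = [[-9.7500, -2.5000], [4.7500, 2.0000]] (det J = -7.6250).
Solving J·Δ = −F gives Δ = (-1.6311, 0.8115).
Then the next iterate is (x₁, x₂)₁ = (0.8689, 0.3115).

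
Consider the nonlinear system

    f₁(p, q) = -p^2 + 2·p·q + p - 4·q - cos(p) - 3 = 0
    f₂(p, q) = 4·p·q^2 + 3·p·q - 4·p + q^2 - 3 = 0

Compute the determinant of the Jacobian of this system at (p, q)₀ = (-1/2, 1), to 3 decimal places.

J = [[-2·p + 2·q + sin(p) + 1, 2·p - 4], [4·q^2 + 3·q - 4, 8·p·q + 3·p + 2·q]].
At the point, J = [[3.52057, -5.000], [3.000, -3.500]].
det J = 2.678.

2.678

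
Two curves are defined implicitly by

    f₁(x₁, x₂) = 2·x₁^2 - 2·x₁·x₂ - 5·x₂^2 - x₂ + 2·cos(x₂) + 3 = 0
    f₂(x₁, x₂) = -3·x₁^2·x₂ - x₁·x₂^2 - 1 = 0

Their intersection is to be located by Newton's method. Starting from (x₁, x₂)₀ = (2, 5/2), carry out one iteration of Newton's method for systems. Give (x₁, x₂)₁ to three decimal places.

At (2, 5/2): F = (-34.35229, -43.500).
Jacobian J = [[4·x₁ - 2·x₂, -2·x₁ - 10·x₂ - 2·sin(x₂) - 1], [-6·x₁·x₂ - x₂^2, -3·x₁^2 - 2·x₁·x₂]].
At the point, J = [[3.000, -31.19694], [-36.250, -22.000]] (det J = -1196.88923).
Solving J·Δ = −F gives Δ = (-0.502, -1.149).
Then the next iterate is (x₁, x₂)₁ = (1.498, 1.351).

(1.498, 1.351)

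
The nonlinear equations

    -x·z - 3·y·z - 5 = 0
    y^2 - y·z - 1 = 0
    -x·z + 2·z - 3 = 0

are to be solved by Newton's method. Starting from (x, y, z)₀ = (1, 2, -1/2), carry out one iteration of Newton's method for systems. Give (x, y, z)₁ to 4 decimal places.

(7.8182, 1.1515, -0.4091)

At (1, 2, -1/2): F = (-1.5000, 4.0000, -3.5000).
Jacobian J = [[-z, -3·z, -x - 3·y], [0, 2·y - z, -y], [-z, 0, -x + 2]].
At the point, J = [[0.5000, 1.5000, -7.0000], [0.0000, 4.5000, -2.0000], [0.5000, 0.0000, 1.0000]] (det J = 16.5000).
Solving J·Δ = −F gives Δ = (6.8182, -0.8485, 0.0909).
Then the next iterate is (x, y, z)₁ = (7.8182, 1.1515, -0.4091).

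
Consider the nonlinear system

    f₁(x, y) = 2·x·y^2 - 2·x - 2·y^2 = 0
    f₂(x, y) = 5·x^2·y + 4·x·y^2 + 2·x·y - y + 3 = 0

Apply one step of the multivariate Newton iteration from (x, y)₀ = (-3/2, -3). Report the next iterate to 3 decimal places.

(-1.265, -1.725)

At (-3/2, -3): F = (-42.000, -72.750).
Jacobian J = [[2·y^2 - 2, 4·x·y - 4·y], [10·x·y + 4·y^2 + 2·y, 5·x^2 + 8·x·y + 2·x - 1]].
At the point, J = [[16.000, 30.000], [75.000, 43.250]] (det J = -1558.000).
Solving J·Δ = −F gives Δ = (0.235, 1.275).
Then the next iterate is (x, y)₁ = (-1.265, -1.725).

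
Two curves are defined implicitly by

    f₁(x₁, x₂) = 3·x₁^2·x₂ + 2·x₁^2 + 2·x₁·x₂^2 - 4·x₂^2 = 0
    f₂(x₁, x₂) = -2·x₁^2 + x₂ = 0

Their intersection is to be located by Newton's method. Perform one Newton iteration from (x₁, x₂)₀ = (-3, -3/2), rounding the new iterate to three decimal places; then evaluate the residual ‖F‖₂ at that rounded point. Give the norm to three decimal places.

15.147

At (-3, -3/2): F = (-45.000, -19.500).
Jacobian J = [[6·x₁·x₂ + 4·x₁ + 2·x₂^2, 3·x₁^2 + 4·x₁·x₂ - 8·x₂], [-4·x₁, 1]].
At the point, J = [[19.500, 57.000], [12.000, 1.000]] (det J = -664.500).
Solving J·Δ = −F gives Δ = (1.605, 0.240).
Then the next iterate is (x₁, x₂)₁ = (-1.395, -1.260).
Re-evaluating at (-1.395, -1.260): F = (-14.24373, -5.15205), so ‖F‖₂ = 15.147.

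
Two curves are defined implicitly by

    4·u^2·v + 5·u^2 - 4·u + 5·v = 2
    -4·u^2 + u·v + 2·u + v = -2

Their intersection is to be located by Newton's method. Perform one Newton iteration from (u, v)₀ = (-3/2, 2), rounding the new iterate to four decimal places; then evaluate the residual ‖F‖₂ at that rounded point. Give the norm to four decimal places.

At (-3/2, 2): F = (43.2500, -11.0000).
Jacobian J = [[8·u·v + 10·u - 4, 4·u^2 + 5], [-8·u + v + 2, u + 1]].
At the point, J = [[-43.0000, 14.0000], [16.0000, -0.5000]] (det J = -202.5000).
Solving J·Δ = −F gives Δ = (0.6537, -1.0815).
Then the next iterate is (u, v)₁ = (-0.8463, 0.9185).
Re-evaluating at (-0.8463, 0.9185): F = (12.190224, -2.416321), so ‖F‖₂ = 12.4274.

12.4274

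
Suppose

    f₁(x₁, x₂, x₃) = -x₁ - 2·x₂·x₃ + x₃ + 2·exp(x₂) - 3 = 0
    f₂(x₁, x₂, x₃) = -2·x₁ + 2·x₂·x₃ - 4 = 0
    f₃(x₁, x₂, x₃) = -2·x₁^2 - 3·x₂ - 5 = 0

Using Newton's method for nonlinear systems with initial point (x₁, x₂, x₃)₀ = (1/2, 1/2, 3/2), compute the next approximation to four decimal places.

(-0.2482, -1.3345, 9.0071)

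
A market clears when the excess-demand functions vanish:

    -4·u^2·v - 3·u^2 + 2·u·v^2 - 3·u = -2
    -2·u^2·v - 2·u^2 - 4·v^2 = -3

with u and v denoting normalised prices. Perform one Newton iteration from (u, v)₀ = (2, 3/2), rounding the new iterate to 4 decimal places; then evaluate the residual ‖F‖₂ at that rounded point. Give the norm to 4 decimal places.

At (2, 3/2): F = (-31.0000, -26.0000).
Jacobian J = [[-8·u·v - 6·u + 2·v^2 - 3, -4·u^2 + 4·u·v], [-4·u·v - 4·u, -2·u^2 - 8·v]].
At the point, J = [[-34.5000, -4.0000], [-20.0000, -20.0000]] (det J = 610.0000).
Solving J·Δ = −F gives Δ = (-0.8459, -0.4541).
Then the next iterate is (u, v)₁ = (1.1541, 1.0459).
Re-evaluating at (1.1541, 1.0459): F = (-8.505517, -6.825687), so ‖F‖₂ = 10.9057.

10.9057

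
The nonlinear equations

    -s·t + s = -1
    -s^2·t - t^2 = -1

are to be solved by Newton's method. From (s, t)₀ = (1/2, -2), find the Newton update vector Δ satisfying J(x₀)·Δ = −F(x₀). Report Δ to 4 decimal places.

(-0.6633, 1.0204)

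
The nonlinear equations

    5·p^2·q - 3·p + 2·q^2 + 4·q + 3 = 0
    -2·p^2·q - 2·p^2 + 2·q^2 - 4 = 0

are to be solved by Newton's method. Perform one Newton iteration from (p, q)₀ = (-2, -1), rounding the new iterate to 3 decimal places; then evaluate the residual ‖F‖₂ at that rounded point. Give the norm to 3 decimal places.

2.315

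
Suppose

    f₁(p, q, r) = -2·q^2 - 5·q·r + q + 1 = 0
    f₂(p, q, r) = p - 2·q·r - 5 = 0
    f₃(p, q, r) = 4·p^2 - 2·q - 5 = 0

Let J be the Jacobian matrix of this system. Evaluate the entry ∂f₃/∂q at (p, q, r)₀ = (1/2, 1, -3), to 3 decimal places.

-2.000

∂f₃/∂q = -2.
At (1/2, 1, -3) this is -2.000.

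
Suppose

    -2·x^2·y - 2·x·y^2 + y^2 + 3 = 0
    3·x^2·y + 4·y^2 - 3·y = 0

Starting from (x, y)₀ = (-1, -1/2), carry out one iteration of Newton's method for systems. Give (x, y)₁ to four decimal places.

(-0.4400, 0.1700)

At (-1, -1/2): F = (4.7500, 1.0000).
Jacobian J = [[-4·x·y - 2·y^2, -2·x^2 - 4·x·y + 2·y], [6·x·y, 3·x^2 + 8·y - 3]].
At the point, J = [[-2.5000, -5.0000], [3.0000, -4.0000]] (det J = 25.0000).
Solving J·Δ = −F gives Δ = (0.5600, 0.6700).
Then the next iterate is (x, y)₁ = (-0.4400, 0.1700).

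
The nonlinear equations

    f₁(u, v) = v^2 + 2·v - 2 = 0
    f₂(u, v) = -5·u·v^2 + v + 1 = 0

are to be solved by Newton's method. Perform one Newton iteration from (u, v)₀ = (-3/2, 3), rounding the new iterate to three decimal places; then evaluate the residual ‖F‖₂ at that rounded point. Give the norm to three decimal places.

17.436

At (-3/2, 3): F = (13.000, 71.500).
Jacobian J = [[0, 2·v + 2], [-5·v^2, -10·u·v + 1]].
At the point, J = [[0.000, 8.000], [-45.000, 46.000]] (det J = 360.000).
Solving J·Δ = −F gives Δ = (-0.072, -1.625).
Then the next iterate is (u, v)₁ = (-1.572, 1.375).
Re-evaluating at (-1.572, 1.375): F = (2.64062, 17.23531), so ‖F‖₂ = 17.436.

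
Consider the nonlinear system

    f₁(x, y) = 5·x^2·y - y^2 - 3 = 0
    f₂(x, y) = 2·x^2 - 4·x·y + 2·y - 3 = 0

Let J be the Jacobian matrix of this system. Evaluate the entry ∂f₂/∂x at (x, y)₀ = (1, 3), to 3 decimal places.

∂f₂/∂x = 4·x - 4·y.
At (1, 3) this is -8.000.

-8.000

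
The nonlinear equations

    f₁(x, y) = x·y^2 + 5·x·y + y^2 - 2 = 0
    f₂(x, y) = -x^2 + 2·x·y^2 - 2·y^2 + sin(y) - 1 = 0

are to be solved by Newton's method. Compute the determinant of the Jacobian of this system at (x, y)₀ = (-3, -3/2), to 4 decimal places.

J = [[y^2 + 5·y, 2·x·y + 5·x + 2·y], [-2·x + 2·y^2, 4·x·y - 4·y + cos(y)]].
At the point, J = [[-5.2500, -9.0000], [10.5000, 24.070737]].
det J = -31.8714.

-31.8714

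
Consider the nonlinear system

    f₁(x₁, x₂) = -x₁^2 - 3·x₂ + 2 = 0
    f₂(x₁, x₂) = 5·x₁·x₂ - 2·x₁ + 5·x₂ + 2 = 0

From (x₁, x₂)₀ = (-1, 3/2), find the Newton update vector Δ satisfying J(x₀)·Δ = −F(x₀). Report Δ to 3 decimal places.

(-0.727, -1.652)

At (-1, 3/2): F = (-3.500, 4.000).
Jacobian J = [[-2·x₁, -3], [5·x₂ - 2, 5·x₁ + 5]].
At the point, J = [[2.000, -3.000], [5.500, 0.000]] (det J = 16.500).
Solving J·Δ = −F gives Δ = (-0.727, -1.652).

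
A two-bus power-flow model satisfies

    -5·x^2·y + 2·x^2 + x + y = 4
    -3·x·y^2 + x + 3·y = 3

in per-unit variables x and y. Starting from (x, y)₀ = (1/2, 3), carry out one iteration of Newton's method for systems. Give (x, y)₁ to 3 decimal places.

(0.183, 3.206)

At (1/2, 3): F = (-3.750, -7.000).
Jacobian J = [[-10·x·y + 4·x + 1, -5·x^2 + 1], [-3·y^2 + 1, -6·x·y + 3]].
At the point, J = [[-12.000, -0.250], [-26.000, -6.000]] (det J = 65.500).
Solving J·Δ = −F gives Δ = (-0.317, 0.206).
Then the next iterate is (x, y)₁ = (0.183, 3.206).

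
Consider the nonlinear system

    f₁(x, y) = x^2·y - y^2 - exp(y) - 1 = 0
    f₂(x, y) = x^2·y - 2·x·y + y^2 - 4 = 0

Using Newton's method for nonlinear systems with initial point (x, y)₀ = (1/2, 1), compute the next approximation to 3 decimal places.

(-6.442, -1.554)

At (1/2, 1): F = (-4.46828, -3.750).
Jacobian J = [[2·x·y, x^2 - 2·y - exp(y)], [2·x·y - 2·y, x^2 - 2·x + 2·y]].
At the point, J = [[1.000, -4.46828], [-1.000, 1.250]] (det J = -3.21828).
Solving J·Δ = −F gives Δ = (-6.942, -2.554).
Then the next iterate is (x, y)₁ = (-6.442, -1.554).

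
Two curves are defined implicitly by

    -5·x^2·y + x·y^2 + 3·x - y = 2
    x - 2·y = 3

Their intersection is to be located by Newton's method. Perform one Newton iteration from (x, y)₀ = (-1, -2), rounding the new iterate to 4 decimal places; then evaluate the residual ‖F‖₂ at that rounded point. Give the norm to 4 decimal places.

At (-1, -2): F = (3.0000, 0.0000).
Jacobian J = [[-10·x·y + y^2 + 3, -5·x^2 + 2·x·y - 1], [1, -2]].
At the point, J = [[-13.0000, -2.0000], [1.0000, -2.0000]] (det J = 28.0000).
Solving J·Δ = −F gives Δ = (0.2143, 0.1071).
Then the next iterate is (x, y)₁ = (-0.7857, -1.8929).
Re-evaluating at (-0.7857, -1.8929): F = (0.563249, 0.0001), so ‖F‖₂ = 0.5632.

0.5632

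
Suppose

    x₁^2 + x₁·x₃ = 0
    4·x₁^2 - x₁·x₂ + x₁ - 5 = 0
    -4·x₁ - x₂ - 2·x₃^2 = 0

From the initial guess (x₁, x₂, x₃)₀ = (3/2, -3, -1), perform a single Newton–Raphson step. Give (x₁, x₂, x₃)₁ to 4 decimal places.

(0.8167, -3.6222, -0.5889)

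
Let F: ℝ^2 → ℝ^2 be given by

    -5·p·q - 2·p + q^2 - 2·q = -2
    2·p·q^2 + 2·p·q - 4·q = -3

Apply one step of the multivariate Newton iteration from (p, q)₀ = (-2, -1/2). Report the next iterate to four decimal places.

(32.0000, -3.2500)

At (-2, -1/2): F = (2.2500, 6.0000).
Jacobian J = [[-5·q - 2, -5·p + 2·q - 2], [2·q^2 + 2·q, 4·p·q + 2·p - 4]].
At the point, J = [[0.5000, 7.0000], [-0.5000, -4.0000]] (det J = 1.5000).
Solving J·Δ = −F gives Δ = (34.0000, -2.7500).
Then the next iterate is (p, q)₁ = (32.0000, -3.2500).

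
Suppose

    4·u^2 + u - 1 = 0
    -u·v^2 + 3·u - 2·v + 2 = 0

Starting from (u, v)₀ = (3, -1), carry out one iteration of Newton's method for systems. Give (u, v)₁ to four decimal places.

(1.4800, -2.7400)

At (3, -1): F = (38.0000, 10.0000).
Jacobian J = [[8·u + 1, 0], [-v^2 + 3, -2·u·v - 2]].
At the point, J = [[25.0000, 0.0000], [2.0000, 4.0000]] (det J = 100.0000).
Solving J·Δ = −F gives Δ = (-1.5200, -1.7400).
Then the next iterate is (u, v)₁ = (1.4800, -2.7400).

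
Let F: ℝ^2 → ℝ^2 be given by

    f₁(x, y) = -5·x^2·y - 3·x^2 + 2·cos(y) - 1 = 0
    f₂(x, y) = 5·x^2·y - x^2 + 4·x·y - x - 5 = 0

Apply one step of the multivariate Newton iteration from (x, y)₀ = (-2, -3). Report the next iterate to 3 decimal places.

At (-2, -3): F = (45.02002, -43.000).
Jacobian J = [[-10·x·y - 6·x, -5·x^2 - 2·sin(y)], [10·x·y - 2·x + 4·y - 1, 5·x^2 + 4·x]].
At the point, J = [[-48.000, -19.71776], [51.000, 12.000]] (det J = 429.60576).
Solving J·Δ = −F gives Δ = (0.716, 0.540).
Then the next iterate is (x, y)₁ = (-1.284, -2.460).

(-1.284, -2.460)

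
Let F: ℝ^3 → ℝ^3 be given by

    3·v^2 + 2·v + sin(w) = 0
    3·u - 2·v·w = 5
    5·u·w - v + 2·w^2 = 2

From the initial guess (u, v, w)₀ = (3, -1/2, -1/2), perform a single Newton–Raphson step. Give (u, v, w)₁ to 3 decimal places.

(1.827, -0.879, -0.101)

At (3, -1/2, -1/2): F = (-0.72943, 3.500, -8.500).
Jacobian J = [[0, 6·v + 2, cos(w)], [3, -2·w, -2·v], [5·w, -1, 5·u + 4·w]].
At the point, J = [[0.000, -1.000, 0.87758], [3.000, 1.000, 1.000], [-2.500, -1.000, 13.000]] (det J = 41.06121).
Solving J·Δ = −F gives Δ = (-1.173, -0.379, 0.399).
Then the next iterate is (u, v, w)₁ = (1.827, -0.879, -0.101).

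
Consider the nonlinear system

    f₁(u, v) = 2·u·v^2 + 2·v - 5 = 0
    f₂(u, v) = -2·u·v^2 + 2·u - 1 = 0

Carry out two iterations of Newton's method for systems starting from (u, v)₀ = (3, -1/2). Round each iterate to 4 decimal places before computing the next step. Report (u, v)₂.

(4.0618, -1.0618)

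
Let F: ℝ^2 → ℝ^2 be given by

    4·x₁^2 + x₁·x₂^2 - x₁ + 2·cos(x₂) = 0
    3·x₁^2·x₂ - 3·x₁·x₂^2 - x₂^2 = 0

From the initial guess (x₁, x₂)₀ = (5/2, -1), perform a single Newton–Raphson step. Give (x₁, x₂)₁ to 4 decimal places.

At (5/2, -1): F = (26.080605, -27.2500).
Jacobian J = [[8·x₁ + x₂^2 - 1, 2·x₁·x₂ - 2·sin(x₂)], [6·x₁·x₂ - 3·x₂^2, 3·x₁^2 - 6·x₁·x₂ - 2·x₂]].
At the point, J = [[20.0000, -3.317058], [-18.0000, 35.7500]] (det J = 655.292955).
Solving J·Δ = −F gives Δ = (-1.2849, 0.1153).
Then the next iterate is (x₁, x₂)₁ = (1.2151, -0.8847).

(1.2151, -0.8847)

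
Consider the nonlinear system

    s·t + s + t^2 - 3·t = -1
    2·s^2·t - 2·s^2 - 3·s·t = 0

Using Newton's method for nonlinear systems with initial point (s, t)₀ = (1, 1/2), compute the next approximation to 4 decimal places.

(0.2500, 0.6250)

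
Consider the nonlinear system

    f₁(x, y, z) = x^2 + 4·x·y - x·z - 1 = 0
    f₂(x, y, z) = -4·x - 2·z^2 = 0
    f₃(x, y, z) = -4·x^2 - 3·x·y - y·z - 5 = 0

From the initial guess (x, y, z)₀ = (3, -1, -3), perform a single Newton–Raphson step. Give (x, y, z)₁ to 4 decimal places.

At (3, -1, -3): F = (5.0000, -30.0000, -35.0000).
Jacobian J = [[2·x + 4·y - z, 4·x, -x], [-4, 0, -4·z], [-8·x - 3·y, -3·x - z, -y]].
At the point, J = [[5.0000, 12.0000, -3.0000], [-4.0000, 0.0000, 12.0000], [-21.0000, -6.0000, 1.0000]] (det J = -2688.0000).
Solving J·Δ = −F gives Δ = (-1.8080, 0.8110, 1.8973).
Then the next iterate is (x, y, z)₁ = (1.1920, -0.1890, -1.1027).

(1.1920, -0.1890, -1.1027)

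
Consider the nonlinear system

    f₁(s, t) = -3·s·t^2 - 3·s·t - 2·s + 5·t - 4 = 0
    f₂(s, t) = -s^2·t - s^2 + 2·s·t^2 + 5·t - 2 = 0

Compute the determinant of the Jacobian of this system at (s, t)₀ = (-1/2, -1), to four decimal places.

J = [[-3·t^2 - 3·t - 2, -6·s·t - 3·s + 5], [-2·s·t - 2·s + 2·t^2, -s^2 + 4·s·t + 5]].
At the point, J = [[-2.0000, 3.5000], [2.0000, 6.7500]].
det J = -20.5000.

-20.5000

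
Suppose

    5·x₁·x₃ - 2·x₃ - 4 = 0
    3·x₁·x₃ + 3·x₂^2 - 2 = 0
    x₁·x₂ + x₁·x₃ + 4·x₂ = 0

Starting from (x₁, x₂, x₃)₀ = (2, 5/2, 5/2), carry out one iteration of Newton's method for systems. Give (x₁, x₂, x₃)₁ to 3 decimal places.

(-1.086, 0.798, 5.321)

At (2, 5/2, 5/2): F = (16.000, 31.750, 20.000).
Jacobian J = [[5·x₃, 0, 5·x₁ - 2], [3·x₃, 6·x₂, 3·x₁], [x₂ + x₃, x₁ + 4, x₁]].
At the point, J = [[12.500, 0.000, 8.000], [7.500, 15.000, 6.000], [5.000, 6.000, 2.000]] (det J = -315.000).
Solving J·Δ = −F gives Δ = (-3.086, -1.702, 2.821).
Then the next iterate is (x₁, x₂, x₃)₁ = (-1.086, 0.798, 5.321).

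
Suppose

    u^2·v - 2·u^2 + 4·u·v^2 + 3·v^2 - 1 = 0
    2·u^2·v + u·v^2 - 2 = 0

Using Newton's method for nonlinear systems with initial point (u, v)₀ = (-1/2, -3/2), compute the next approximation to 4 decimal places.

(-0.2488, -0.2219)

At (-1/2, -3/2): F = (0.3750, -3.8750).
Jacobian J = [[2·u·v - 4·u + 4·v^2, u^2 + 8·u·v + 6·v], [4·u·v + v^2, 2·u^2 + 2·u·v]].
At the point, J = [[12.5000, -2.7500], [5.2500, 2.0000]] (det J = 39.4375).
Solving J·Δ = −F gives Δ = (0.2512, 1.2781).
Then the next iterate is (u, v)₁ = (-0.2488, -0.2219).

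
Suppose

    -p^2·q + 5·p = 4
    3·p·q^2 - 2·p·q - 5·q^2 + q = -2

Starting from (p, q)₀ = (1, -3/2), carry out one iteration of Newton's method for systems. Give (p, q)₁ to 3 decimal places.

(0.769, -0.849)

At (1, -3/2): F = (2.500, -1.000).
Jacobian J = [[-2·p·q + 5, -p^2], [3·q^2 - 2·q, 6·p·q - 2·p - 10·q + 1]].
At the point, J = [[8.000, -1.000], [9.750, 5.000]] (det J = 49.750).
Solving J·Δ = −F gives Δ = (-0.231, 0.651).
Then the next iterate is (p, q)₁ = (0.769, -0.849).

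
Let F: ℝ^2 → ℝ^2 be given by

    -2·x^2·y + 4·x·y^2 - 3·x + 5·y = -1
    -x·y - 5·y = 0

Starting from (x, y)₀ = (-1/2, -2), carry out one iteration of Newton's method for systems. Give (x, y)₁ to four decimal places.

(-1.2214, -0.3206)

At (-1/2, -2): F = (-14.5000, 9.0000).
Jacobian J = [[-4·x·y + 4·y^2 - 3, -2·x^2 + 8·x·y + 5], [-y, -x - 5]].
At the point, J = [[9.0000, 12.5000], [2.0000, -4.5000]] (det J = -65.5000).
Solving J·Δ = −F gives Δ = (-0.7214, 1.6794).
Then the next iterate is (x, y)₁ = (-1.2214, -0.3206).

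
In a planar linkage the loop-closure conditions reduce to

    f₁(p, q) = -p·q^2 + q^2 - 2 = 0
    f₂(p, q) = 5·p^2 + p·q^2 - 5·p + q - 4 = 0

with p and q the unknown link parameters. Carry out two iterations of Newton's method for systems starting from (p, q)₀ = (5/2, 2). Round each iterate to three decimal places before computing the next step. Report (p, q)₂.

(1.993, -0.709)

At (5/2, 2): F = (-8.000, 26.750).
Jacobian J = [[-q^2, -2·p·q + 2·q], [10·p + q^2 - 5, 2·p·q + 1]].
At the point, J = [[-4.000, -6.000], [24.000, 11.000]] (det J = 100.000).
Solving J·Δ = −F gives Δ = (-0.725, -0.850).
Then the next iterate is (p, q)₁ = (1.775, 1.150).
Round to (1.775, 1.150) and repeat: F = (-3.02494, 6.37556), J = [[-1.32250, -1.78250], [14.07250, 5.08250]].
Δ = (0.218, -1.859), so (p, q)₂ = (1.993, -0.709).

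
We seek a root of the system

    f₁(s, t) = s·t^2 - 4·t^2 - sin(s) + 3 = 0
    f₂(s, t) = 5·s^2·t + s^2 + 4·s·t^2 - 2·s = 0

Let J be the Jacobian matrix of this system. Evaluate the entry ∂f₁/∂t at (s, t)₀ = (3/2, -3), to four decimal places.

15.0000

∂f₁/∂t = 2·s·t - 8·t.
At (3/2, -3) this is 15.0000.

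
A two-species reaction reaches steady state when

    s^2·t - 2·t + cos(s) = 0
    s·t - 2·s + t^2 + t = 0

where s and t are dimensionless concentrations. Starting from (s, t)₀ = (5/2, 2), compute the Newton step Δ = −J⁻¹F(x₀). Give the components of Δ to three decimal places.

At (5/2, 2): F = (7.69886, 6.000).
Jacobian J = [[2·s·t - sin(s), s^2 - 2], [t - 2, s + 2·t + 1]].
At the point, J = [[9.40153, 4.250], [0.000, 7.500]] (det J = 70.51146).
Solving J·Δ = −F gives Δ = (-0.457, -0.800).

(-0.457, -0.800)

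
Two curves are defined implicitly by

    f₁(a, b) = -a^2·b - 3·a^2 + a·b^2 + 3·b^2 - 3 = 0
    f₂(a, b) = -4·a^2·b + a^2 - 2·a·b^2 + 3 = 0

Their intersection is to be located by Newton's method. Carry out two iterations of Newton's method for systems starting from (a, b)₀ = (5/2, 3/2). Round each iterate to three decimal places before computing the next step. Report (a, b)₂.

(0.906, 1.149)

At (5/2, 3/2): F = (-18.750, -39.500).
Jacobian J = [[-2·a·b - 6·a + b^2, -a^2 + 2·a·b + 6·b], [-8·a·b + 2·a - 2·b^2, -4·a^2 - 4·a·b]].
At the point, J = [[-20.250, 10.250], [-29.500, -40.000]] (det J = 1112.375).
Solving J·Δ = −F gives Δ = (-1.038, -0.222).
Then the next iterate is (a, b)₁ = (1.462, 1.278).
Round to (1.462, 1.278) and repeat: F = (-4.85627, -10.56489), J = [[-10.87559, 9.26743], [-15.29006, -16.02352]].
Δ = (-0.556, -0.129), so (a, b)₂ = (0.906, 1.149).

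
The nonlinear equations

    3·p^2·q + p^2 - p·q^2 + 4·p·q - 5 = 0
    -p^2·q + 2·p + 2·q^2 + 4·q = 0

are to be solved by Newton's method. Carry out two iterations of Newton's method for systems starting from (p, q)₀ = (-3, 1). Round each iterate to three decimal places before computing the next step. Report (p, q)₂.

(-1.629, 0.958)

At (-3, 1): F = (22.000, -9.000).
Jacobian J = [[6·p·q + 2·p - q^2 + 4·q, 3·p^2 - 2·p·q + 4·p], [-2·p·q + 2, -p^2 + 4·q + 4]].
At the point, J = [[-21.000, 21.000], [8.000, -1.000]] (det J = -147.000).
Solving J·Δ = −F gives Δ = (1.136, 0.088).
Then the next iterate is (p, q)₁ = (-1.864, 1.088).
Round to (-1.864, 1.088) and repeat: F = (3.90962, -0.78876), J = [[-12.72794, 7.02355], [6.05606, 4.87750]].
Δ = (0.235, -0.130), so (p, q)₂ = (-1.629, 0.958).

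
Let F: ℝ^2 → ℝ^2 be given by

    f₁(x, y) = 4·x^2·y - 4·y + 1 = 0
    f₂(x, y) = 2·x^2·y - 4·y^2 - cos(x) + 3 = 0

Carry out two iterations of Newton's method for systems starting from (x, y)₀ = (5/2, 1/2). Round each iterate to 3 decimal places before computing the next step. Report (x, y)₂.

At (5/2, 1/2): F = (11.500, 9.05114).
Jacobian J = [[8·x·y, 4·x^2 - 4], [4·x·y + sin(x), 2·x^2 - 8·y]].
At the point, J = [[10.000, 21.000], [5.59847, 8.500]] (det J = -32.56792).
Solving J·Δ = −F gives Δ = (-2.835, 0.802).
Then the next iterate is (x, y)₁ = (-0.335, 1.302).
Round to (-0.335, 1.302) and repeat: F = (-3.62353, -4.43299), J = [[-3.48936, -3.55110], [-2.07345, -10.19155]].
Δ = (-0.751, -0.282), so (x, y)₂ = (-1.086, 1.020).

(-1.086, 1.020)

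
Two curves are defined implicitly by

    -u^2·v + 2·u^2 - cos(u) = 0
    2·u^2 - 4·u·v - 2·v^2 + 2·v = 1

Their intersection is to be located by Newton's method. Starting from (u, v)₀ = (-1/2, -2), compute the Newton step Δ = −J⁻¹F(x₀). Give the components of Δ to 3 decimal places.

At (-1/2, -2): F = (0.12242, -16.500).
Jacobian J = [[-2·u·v + 4·u + sin(u), -u^2], [4·u - 4·v, -4·u - 4·v + 2]].
At the point, J = [[-4.47943, -0.250], [6.000, 12.000]] (det J = -52.25311).
Solving J·Δ = −F gives Δ = (-0.051, 1.400).

(-0.051, 1.400)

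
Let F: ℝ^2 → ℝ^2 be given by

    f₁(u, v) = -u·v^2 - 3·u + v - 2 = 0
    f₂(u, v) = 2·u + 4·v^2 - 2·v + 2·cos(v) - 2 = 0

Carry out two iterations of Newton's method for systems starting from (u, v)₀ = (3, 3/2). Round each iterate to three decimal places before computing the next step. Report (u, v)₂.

At (3, 3/2): F = (-16.250, 10.14147).
Jacobian J = [[-v^2 - 3, -2·u·v + 1], [2, 8·v - 2·sin(v) - 2]].
At the point, J = [[-5.250, -8.000], [2.000, 8.00501]] (det J = -26.02630).
Solving J·Δ = −F gives Δ = (-1.881, -0.797).
Then the next iterate is (u, v)₁ = (1.119, 0.703).
Round to (1.119, 0.703) and repeat: F = (-5.20702, 2.33465), J = [[-3.49421, -0.57331], [2.000, 2.33098]].
Δ = (-1.543, 0.322), so (u, v)₂ = (-0.424, 1.025).

(-0.424, 1.025)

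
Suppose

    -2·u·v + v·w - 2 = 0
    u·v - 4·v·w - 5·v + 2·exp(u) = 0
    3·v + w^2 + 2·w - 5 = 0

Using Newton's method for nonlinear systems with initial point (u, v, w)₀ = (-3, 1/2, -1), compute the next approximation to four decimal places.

At (-3, 1/2, -1): F = (0.5000, -1.900426, -4.5000).
Jacobian J = [[-2·v, -2·u + w, v], [v + 2·exp(u), u - 4·w - 5, -4·v], [0, 3, 2·w + 2]].
At the point, J = [[-1.0000, 5.0000, 0.5000], [0.599574, -4.0000, -2.0000], [0.0000, 3.0000, 0.0000]] (det J = -5.100639).
Solving J·Δ = −F gives Δ = (7.0872, 1.5000, -1.8256).
Then the next iterate is (u, v, w)₁ = (4.0872, 2.0000, -2.8256).

(4.0872, 2.0000, -2.8256)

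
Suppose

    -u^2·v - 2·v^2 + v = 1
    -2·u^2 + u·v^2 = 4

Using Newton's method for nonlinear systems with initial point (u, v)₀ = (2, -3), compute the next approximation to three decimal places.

(2.431, -2.464)

At (2, -3): F = (-10.000, 6.000).
Jacobian J = [[-2·u·v, -u^2 - 4·v + 1], [-4·u + v^2, 2·u·v]].
At the point, J = [[12.000, 9.000], [1.000, -12.000]] (det J = -153.000).
Solving J·Δ = −F gives Δ = (0.431, 0.536).
Then the next iterate is (u, v)₁ = (2.431, -2.464).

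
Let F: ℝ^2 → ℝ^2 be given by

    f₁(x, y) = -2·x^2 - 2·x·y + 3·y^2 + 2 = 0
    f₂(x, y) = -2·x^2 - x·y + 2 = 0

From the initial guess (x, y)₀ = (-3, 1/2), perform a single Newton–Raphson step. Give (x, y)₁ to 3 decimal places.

(-1.670, 0.236)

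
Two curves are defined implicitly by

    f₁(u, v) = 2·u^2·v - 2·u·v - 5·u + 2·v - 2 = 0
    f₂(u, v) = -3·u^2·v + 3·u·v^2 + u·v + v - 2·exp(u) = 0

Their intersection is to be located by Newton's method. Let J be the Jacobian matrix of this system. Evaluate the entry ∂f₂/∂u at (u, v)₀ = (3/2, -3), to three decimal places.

42.037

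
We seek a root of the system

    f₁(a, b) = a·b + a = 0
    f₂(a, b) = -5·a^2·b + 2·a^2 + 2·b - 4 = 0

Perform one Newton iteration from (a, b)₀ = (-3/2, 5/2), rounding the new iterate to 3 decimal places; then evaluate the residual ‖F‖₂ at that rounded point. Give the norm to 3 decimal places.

103.442

At (-3/2, 5/2): F = (-5.250, -22.625).
Jacobian J = [[b + 1, a], [-10·a·b + 4·a, -5·a^2 + 2]].
At the point, J = [[3.500, -1.500], [31.500, -9.250]] (det J = 14.875).
Solving J·Δ = −F gives Δ = (-0.983, -5.794).
Then the next iterate is (a, b)₁ = (-2.483, -3.294).
Re-evaluating at (-2.483, -3.294): F = (5.69600, 103.28489), so ‖F‖₂ = 103.442.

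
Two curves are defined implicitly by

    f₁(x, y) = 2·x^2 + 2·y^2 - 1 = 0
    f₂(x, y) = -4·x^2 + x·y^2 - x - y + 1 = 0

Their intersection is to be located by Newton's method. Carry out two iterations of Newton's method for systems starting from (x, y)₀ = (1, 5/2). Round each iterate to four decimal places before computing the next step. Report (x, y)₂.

At (1, 5/2): F = (13.5000, -0.2500).
Jacobian J = [[4·x, 4·y], [-8·x + y^2 - 1, 2·x·y - 1]].
At the point, J = [[4.0000, 10.0000], [-2.7500, 4.0000]] (det J = 43.5000).
Solving J·Δ = −F gives Δ = (-1.2989, -0.8305).
Then the next iterate is (x, y)₁ = (-0.2989, 1.6695).
Round to (-0.2989, 1.6695) and repeat: F = (4.753143, -1.561068), J = [[-1.1956, 6.6780], [4.178430, -1.998027]].
Δ = (0.0364, -0.7053), so (x, y)₂ = (-0.2625, 0.9642).

(-0.2625, 0.9642)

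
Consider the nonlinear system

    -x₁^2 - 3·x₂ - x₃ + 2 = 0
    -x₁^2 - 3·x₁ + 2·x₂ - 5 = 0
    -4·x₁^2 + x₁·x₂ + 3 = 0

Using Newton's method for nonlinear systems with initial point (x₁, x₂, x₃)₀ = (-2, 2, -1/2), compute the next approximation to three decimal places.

At (-2, 2, -1/2): F = (-7.500, 1.000, -17.000).
Jacobian J = [[-2·x₁, -3, -1], [-2·x₁ - 3, 2, 0], [-8·x₁ + x₂, x₁, 0]].
At the point, J = [[4.000, -3.000, -1.000], [1.000, 2.000, 0.000], [18.000, -2.000, 0.000]] (det J = 38.000).
Solving J·Δ = −F gives Δ = (0.842, -0.921, -1.368).
Then the next iterate is (x₁, x₂, x₃)₁ = (-1.158, 1.079, -1.868).

(-1.158, 1.079, -1.868)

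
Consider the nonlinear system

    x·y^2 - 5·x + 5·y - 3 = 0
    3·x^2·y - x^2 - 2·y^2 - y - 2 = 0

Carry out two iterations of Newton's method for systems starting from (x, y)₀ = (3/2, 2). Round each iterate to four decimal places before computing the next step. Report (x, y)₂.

(1.5107, 1.4633)

At (3/2, 2): F = (5.5000, -0.7500).
Jacobian J = [[y^2 - 5, 2·x·y + 5], [6·x·y - 2·x, 3·x^2 - 4·y - 1]].
At the point, J = [[-1.0000, 11.0000], [15.0000, -2.2500]] (det J = -162.7500).
Solving J·Δ = −F gives Δ = (-0.0253, -0.5023).
Then the next iterate is (x, y)₁ = (1.4747, 1.4977).
Round to (1.4747, 1.4977) and repeat: F = (0.422907, -0.387326), J = [[-2.756895, 9.417316], [10.302549, -0.466580]].
Δ = (0.0360, -0.0344), so (x, y)₂ = (1.5107, 1.4633).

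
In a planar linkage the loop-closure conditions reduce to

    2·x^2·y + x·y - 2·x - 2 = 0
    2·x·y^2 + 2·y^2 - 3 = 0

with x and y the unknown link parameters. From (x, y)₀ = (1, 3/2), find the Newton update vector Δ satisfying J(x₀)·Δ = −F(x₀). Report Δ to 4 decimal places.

(0.2286, -0.5857)

At (1, 3/2): F = (0.5000, 6.0000).
Jacobian J = [[4·x·y + y - 2, 2·x^2 + x], [2·y^2, 4·x·y + 4·y]].
At the point, J = [[5.5000, 3.0000], [4.5000, 12.0000]] (det J = 52.5000).
Solving J·Δ = −F gives Δ = (0.2286, -0.5857).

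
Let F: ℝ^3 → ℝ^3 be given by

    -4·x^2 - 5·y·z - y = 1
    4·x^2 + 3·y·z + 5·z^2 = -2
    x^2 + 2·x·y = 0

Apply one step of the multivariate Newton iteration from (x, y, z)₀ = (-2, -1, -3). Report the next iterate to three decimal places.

(-1.037, -0.445, -1.437)

At (-2, -1, -3): F = (-31.000, 72.000, 8.000).
Jacobian J = [[-8·x, -5·z - 1, -5·y], [8·x, 3·z, 3·y + 10·z], [2·x + 2·y, 2·x, 0]].
At the point, J = [[16.000, 14.000, 5.000], [-16.000, -9.000, -33.000], [-6.000, -4.000, 0.000]] (det J = 710.000).
Solving J·Δ = −F gives Δ = (0.963, 0.555, 1.563).
Then the next iterate is (x, y, z)₁ = (-1.037, -0.445, -1.437).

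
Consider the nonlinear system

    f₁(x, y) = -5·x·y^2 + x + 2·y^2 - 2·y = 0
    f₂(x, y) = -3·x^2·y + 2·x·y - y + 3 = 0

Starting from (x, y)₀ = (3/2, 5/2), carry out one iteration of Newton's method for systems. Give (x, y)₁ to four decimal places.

At (3/2, 5/2): F = (-37.8750, -8.8750).
Jacobian J = [[-5·y^2 + 1, -10·x·y + 4·y - 2], [-6·x·y + 2·y, -3·x^2 + 2·x - 1]].
At the point, J = [[-30.2500, -29.5000], [-17.5000, -4.7500]] (det J = -372.5625).
Solving J·Δ = −F gives Δ = (-0.2198, -1.0585).
Then the next iterate is (x, y)₁ = (1.2802, 1.4415).

(1.2802, 1.4415)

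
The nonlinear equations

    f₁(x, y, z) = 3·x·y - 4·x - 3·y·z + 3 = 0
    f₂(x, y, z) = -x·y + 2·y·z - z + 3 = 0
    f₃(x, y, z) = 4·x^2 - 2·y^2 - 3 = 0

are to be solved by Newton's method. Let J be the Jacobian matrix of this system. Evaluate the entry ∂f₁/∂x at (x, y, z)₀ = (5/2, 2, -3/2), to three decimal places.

∂f₁/∂x = 3·y - 4.
At (5/2, 2, -3/2) this is 2.000.

2.000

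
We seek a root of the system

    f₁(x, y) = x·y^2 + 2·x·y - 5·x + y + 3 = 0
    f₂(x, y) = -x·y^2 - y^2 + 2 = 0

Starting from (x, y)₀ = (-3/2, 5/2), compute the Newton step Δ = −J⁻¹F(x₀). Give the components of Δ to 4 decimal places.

At (-3/2, 5/2): F = (-3.8750, 5.1250).
Jacobian J = [[y^2 + 2·y - 5, 2·x·y + 2·x + 1], [-y^2, -2·x·y - 2·y]].
At the point, J = [[6.2500, -9.5000], [-6.2500, 2.5000]] (det J = -43.7500).
Solving J·Δ = −F gives Δ = (0.8914, 0.1786).

(0.8914, 0.1786)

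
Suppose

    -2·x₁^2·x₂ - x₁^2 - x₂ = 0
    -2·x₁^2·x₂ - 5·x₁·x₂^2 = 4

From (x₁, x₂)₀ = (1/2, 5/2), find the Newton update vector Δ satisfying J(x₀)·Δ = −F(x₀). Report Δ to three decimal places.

(-0.876, 0.836)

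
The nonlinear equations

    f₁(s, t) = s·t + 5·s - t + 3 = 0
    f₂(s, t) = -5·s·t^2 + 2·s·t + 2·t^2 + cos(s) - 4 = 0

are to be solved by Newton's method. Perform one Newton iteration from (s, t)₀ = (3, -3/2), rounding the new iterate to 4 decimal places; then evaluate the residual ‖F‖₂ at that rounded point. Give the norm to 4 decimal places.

25.8812

At (3, -3/2): F = (15.0000, -43.239992).
Jacobian J = [[t + 5, s - 1], [-5·t^2 + 2·t - sin(s), -10·s·t + 2·s + 4·t]].
At the point, J = [[3.5000, 2.0000], [-14.391120, 45.0000]] (det J = 186.282240).
Solving J·Δ = −F gives Δ = (-4.0878, -0.3464).
Then the next iterate is (s, t)₁ = (-1.0878, -1.8464).
Re-evaluating at (-1.0878, -1.8464): F = (1.415914, 25.842449), so ‖F‖₂ = 25.8812.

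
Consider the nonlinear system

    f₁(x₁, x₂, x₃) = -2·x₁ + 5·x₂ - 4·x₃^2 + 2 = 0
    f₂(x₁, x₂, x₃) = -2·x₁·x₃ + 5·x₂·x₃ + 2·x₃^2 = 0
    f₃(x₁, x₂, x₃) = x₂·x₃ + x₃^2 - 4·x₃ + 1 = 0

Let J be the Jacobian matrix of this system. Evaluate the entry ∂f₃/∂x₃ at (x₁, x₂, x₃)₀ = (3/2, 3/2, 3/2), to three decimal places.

0.500

∂f₃/∂x₃ = x₂ + 2·x₃ - 4.
At (3/2, 3/2, 3/2) this is 0.500.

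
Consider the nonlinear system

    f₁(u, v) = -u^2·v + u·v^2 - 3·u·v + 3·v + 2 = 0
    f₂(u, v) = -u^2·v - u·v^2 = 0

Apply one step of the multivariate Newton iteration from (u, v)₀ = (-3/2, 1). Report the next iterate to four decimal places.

(0.1000, -2.2667)

At (-3/2, 1): F = (5.7500, -0.7500).
Jacobian J = [[-2·u·v + v^2 - 3·v, -u^2 + 2·u·v - 3·u + 3], [-2·u·v - v^2, -u^2 - 2·u·v]].
At the point, J = [[1.0000, 2.2500], [2.0000, 0.7500]] (det J = -3.7500).
Solving J·Δ = −F gives Δ = (1.6000, -3.2667).
Then the next iterate is (u, v)₁ = (0.1000, -2.2667).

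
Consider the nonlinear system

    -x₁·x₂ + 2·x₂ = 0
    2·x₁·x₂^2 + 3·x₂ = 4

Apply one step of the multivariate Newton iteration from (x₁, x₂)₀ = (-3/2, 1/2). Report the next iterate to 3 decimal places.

(5.000, 0.929)

At (-3/2, 1/2): F = (1.750, -3.250).
Jacobian J = [[-x₂, -x₁ + 2], [2·x₂^2, 4·x₁·x₂ + 3]].
At the point, J = [[-0.500, 3.500], [0.500, 0.000]] (det J = -1.750).
Solving J·Δ = −F gives Δ = (6.500, 0.429).
Then the next iterate is (x₁, x₂)₁ = (5.000, 0.929).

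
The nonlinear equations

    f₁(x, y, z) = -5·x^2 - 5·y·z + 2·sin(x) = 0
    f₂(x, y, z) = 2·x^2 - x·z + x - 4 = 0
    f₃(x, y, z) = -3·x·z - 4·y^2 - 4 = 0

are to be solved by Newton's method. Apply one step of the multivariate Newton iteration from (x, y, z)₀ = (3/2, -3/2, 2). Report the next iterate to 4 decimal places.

(-0.5505, -3.5050, -5.5015)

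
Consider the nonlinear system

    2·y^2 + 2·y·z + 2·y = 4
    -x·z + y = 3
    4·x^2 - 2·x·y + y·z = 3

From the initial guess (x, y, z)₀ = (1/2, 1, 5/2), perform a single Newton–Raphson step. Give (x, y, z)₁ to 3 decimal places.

At (1/2, 1, 5/2): F = (5.000, -3.250, -0.500).
Jacobian J = [[0, 4·y + 2·z + 2, 2·y], [-z, 1, -x], [8·x - 2·y, -2·x + z, y]].
At the point, J = [[0.000, 11.000, 2.000], [-2.500, 1.000, -0.500], [2.000, 1.500, 1.000]] (det J = 5.000).
Solving J·Δ = −F gives Δ = (-7.700, -4.600, 22.800).
Then the next iterate is (x, y, z)₁ = (-7.200, -3.600, 25.300).

(-7.200, -3.600, 25.300)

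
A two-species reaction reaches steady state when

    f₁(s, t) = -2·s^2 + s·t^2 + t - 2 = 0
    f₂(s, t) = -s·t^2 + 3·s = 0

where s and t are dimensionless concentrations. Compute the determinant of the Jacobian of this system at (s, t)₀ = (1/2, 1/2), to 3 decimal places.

-3.250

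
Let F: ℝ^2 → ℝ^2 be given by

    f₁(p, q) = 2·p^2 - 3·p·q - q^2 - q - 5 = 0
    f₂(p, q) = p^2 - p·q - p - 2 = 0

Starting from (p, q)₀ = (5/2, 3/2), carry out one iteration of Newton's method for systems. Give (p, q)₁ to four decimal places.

(2.7833, 0.9833)

At (5/2, 3/2): F = (-7.5000, -2.0000).
Jacobian J = [[4·p - 3·q, -3·p - 2·q - 1], [2·p - q - 1, -p]].
At the point, J = [[5.5000, -11.5000], [2.5000, -2.5000]] (det J = 15.0000).
Solving J·Δ = −F gives Δ = (0.2833, -0.5167).
Then the next iterate is (p, q)₁ = (2.7833, 0.9833).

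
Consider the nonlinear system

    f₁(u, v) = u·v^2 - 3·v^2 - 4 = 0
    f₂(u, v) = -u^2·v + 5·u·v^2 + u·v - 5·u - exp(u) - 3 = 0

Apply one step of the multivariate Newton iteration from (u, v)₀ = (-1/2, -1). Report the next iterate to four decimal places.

(0.0281, -0.0040)

At (-1/2, -1): F = (-7.5000, -2.856531).
Jacobian J = [[v^2, 2·u·v - 6·v], [-2·u·v + 5·v^2 + v - exp(u) - 5, -u^2 + 10·u·v + u]].
At the point, J = [[1.0000, 7.0000], [-2.606531, 4.2500]] (det J = 22.495715).
Solving J·Δ = −F gives Δ = (0.5281, 0.9960).
Then the next iterate is (u, v)₁ = (0.0281, -0.0040).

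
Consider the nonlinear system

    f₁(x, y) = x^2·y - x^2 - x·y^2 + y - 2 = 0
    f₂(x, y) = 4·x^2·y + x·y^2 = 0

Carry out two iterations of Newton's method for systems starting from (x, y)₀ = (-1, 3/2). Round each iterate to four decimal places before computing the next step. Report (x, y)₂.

(-0.4261, 1.2761)

At (-1, 3/2): F = (2.2500, 3.7500).
Jacobian J = [[2·x·y - 2·x - y^2, x^2 - 2·x·y + 1], [8·x·y + y^2, 4·x^2 + 2·x·y]].
At the point, J = [[-3.2500, 5.0000], [-9.7500, 1.0000]] (det J = 45.5000).
Solving J·Δ = −F gives Δ = (0.3626, -0.2143).
Then the next iterate is (x, y)₁ = (-0.6374, 1.2857).
Round to (-0.6374, 1.2857) and repeat: F = (0.455412, 1.035773), J = [[-2.017235, 3.045289], [-4.903017, -0.013895]].
Δ = (0.2113, -0.0096), so (x, y)₂ = (-0.4261, 1.2761).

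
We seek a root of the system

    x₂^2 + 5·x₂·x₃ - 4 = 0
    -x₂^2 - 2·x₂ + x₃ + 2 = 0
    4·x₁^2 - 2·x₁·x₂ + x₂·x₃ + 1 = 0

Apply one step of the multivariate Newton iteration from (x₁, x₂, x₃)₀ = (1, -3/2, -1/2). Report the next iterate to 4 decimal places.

(-0.9602, -10.9375, 6.6875)

At (1, -3/2, -1/2): F = (2.0000, 2.2500, 8.7500).
Jacobian J = [[0, 2·x₂ + 5·x₃, 5·x₂], [0, -2·x₂ - 2, 1], [8·x₁ - 2·x₂, -2·x₁ + x₃, x₂]].
At the point, J = [[0.0000, -5.5000, -7.5000], [0.0000, 1.0000, 1.0000], [11.0000, -2.5000, -1.5000]] (det J = 22.0000).
Solving J·Δ = −F gives Δ = (-1.9602, -9.4375, 7.1875).
Then the next iterate is (x₁, x₂, x₃)₁ = (-0.9602, -10.9375, 6.6875).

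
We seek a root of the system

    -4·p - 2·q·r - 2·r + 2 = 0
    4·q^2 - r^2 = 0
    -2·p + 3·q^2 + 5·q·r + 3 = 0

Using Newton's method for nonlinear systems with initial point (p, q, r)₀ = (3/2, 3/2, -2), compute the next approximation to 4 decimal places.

(1.1439, 0.7803, -1.0909)

At (3/2, 3/2, -2): F = (6.0000, 5.0000, -8.2500).
Jacobian J = [[-4, -2·r, -2·q - 2], [0, 8·q, -2·r], [-2, 6·q + 5·r, 5·q]].
At the point, J = [[-4.0000, 4.0000, -5.0000], [0.0000, 12.0000, 4.0000], [-2.0000, -1.0000, 7.5000]] (det J = -528.0000).
Solving J·Δ = −F gives Δ = (-0.3561, -0.7197, 0.9091).
Then the next iterate is (p, q, r)₁ = (1.1439, 0.7803, -1.0909).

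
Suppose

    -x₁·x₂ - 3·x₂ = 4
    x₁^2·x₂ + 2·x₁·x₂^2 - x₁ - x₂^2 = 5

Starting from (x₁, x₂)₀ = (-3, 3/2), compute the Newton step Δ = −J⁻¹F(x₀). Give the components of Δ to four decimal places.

At (-3, 3/2): F = (-4.0000, -4.2500).
Jacobian J = [[-x₂, -x₁ - 3], [2·x₁·x₂ + 2·x₂^2 - 1, x₁^2 + 4·x₁·x₂ - 2·x₂]].
At the point, J = [[-1.5000, 0.0000], [-5.5000, -12.0000]] (det J = 18.0000).
Solving J·Δ = −F gives Δ = (-2.6667, 0.8681).

(-2.6667, 0.8681)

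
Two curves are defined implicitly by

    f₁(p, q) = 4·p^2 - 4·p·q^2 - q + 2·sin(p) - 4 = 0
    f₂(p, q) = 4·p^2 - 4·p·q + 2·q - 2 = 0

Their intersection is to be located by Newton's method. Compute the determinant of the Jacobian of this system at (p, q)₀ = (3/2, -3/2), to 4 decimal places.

-318.5659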